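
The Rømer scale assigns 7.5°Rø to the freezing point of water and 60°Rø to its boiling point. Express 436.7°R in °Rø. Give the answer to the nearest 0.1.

First in Celsius: (436.7 - 491.67) × 5/9 = -30.5389°C.
Linearly onto the Rømer scale: 7.5 + (-30.5389 / 100) × (60 - 7.5) = -8.5°Rø.

-8.5°Rø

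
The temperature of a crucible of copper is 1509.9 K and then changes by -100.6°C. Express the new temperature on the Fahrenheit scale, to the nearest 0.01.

2077.07°F

Initial temperature in Celsius: 1509.9 - 273.15 = 1236.7500°C.
Final Celsius temperature: 1236.7500 - 100.6000 = 1136.1500°C.
In Fahrenheit: 1136.1500 × 1.8 + 32 = 2077.07°F.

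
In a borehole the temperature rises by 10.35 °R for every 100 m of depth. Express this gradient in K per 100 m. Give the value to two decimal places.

5.75 K/100 m

Since only a temperature interval is involved, the additive offset between the scales drops out.
A change of 1°R is a change of 5/9 K, so 10.35 × 5/9 = 5.75.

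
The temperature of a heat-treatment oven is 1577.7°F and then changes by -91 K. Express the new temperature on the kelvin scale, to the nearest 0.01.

1040.87 K

Initial temperature in Celsius: (1577.7 - 32) × 5/9 = 858.7222°C.
The 91 K change is an interval; Kelvin and Celsius degrees are the same size, so ΔC = -91°C.
Final Celsius temperature: 858.7222 - 91.0000 = 767.7222°C.
In kelvin: 767.7222 + 273.15 = 1040.87 K.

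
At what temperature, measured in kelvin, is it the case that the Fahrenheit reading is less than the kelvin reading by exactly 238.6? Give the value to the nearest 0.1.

Let K be the kelvin reading. The Fahrenheit reading is F = 1.8·K - 459.67.
Require F - K = -238.6: (0.8)·K - 459.67 = -238.6.
K = (-238.6 + 459.67) / (0.8) = 276.3.

276.3 K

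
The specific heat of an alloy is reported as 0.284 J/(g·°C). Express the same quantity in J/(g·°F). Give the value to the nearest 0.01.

The quantity depends on a temperature interval, so only the ratio of degree sizes applies; the offset between the scales is irrelevant.
A change of 1°F is a change of 5/9°C, so per °F the value is 0.284 × 5/9 = 0.16.

0.16 J/(g·°F)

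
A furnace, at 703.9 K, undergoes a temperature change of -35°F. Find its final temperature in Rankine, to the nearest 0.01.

1232.02°R

Initial temperature in Celsius: 703.9 - 273.15 = 430.7500°C.
The 35°F change is an interval, so only the factor 5/9 applies: -35 × 5/9 = -19.4444°C.
Final Celsius temperature: 430.7500 - 19.4444 = 411.3056°C.
In Rankine: 411.3056 × 1.8 + 491.67 = 1232.02°R.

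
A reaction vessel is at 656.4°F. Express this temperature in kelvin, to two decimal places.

620.04 K

In Celsius: (656.4 - 32) × 5/9 = 346.8889°C.
In kelvin: 346.8889 + 273.15 = 620.04 K.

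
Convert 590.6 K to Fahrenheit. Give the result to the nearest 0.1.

In Celsius: 590.6 - 273.15 = 317.4500°C.
In Fahrenheit: 317.4500 × 1.8 + 32 = 603.4°F.

603.4°F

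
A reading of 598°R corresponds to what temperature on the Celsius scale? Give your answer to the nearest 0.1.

In Celsius: (598 - 491.67) × 5/9 = 59.0722°C.

59.1°C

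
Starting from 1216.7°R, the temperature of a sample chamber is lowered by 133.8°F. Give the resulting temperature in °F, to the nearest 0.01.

623.23°F

Initial temperature in Celsius: (1216.7 - 491.67) × 5/9 = 402.7944°C.
The 133.8°F change is an interval, so only the factor 5/9 applies: -133.8 × 5/9 = -74.3333°C.
Final Celsius temperature: 402.7944 - 74.3333 = 328.4611°C.
In Fahrenheit: 328.4611 × 1.8 + 32 = 623.23°F.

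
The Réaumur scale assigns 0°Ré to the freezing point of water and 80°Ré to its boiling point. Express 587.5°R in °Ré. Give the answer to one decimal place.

42.6°Ré

First in Celsius: (587.5 - 491.67) × 5/9 = 53.2389°C.
Linearly onto the Réaumur scale: 0 + (53.2389 / 100) × (80 - 0) = 42.6°Ré.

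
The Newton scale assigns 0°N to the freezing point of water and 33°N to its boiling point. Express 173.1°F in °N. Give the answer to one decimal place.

25.9°N

First in Celsius: (173.1 - 32) × 5/9 = 78.3889°C.
Linearly onto the Newton scale: 0 + (78.3889 / 100) × (33 - 0) = 25.9°N.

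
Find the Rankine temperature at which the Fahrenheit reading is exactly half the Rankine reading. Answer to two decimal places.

919.34°R

Let R be the Rankine reading. The Fahrenheit reading is F = 1·R - 459.67.
Require F = 0.5·R: 1·R - 459.67 = 0.5·R.
(0.5)·R = 459.67  ⇒  R = 919.34.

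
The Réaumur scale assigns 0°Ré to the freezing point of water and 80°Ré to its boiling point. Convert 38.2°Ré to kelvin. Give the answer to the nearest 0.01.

320.90 K

Linear interpolation between the fixed points: C = (38.2 - 0) × 100 / (80 - 0) = 47.7500°C.
Then 47.7500 + 273.15 = 320.90 K.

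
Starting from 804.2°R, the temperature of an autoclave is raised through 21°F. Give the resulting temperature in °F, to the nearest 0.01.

365.53°F

Initial temperature in Celsius: (804.2 - 491.67) × 5/9 = 173.6278°C.
The 21°F change is an interval, so only the factor 5/9 applies: +21 × 5/9 = +11.6667°C.
Final Celsius temperature: 173.6278 + 11.6667 = 185.2944°C.
In Fahrenheit: 185.2944 × 1.8 + 32 = 365.53°F.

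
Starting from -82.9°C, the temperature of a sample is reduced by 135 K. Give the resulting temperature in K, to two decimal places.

The 135 K change is an interval; Kelvin and Celsius degrees are the same size, so ΔC = -135°C.
Final Celsius temperature: -82.9000 - 135.0000 = -217.9000°C.
In kelvin: -217.9000 + 273.15 = 55.25 K.

55.25 K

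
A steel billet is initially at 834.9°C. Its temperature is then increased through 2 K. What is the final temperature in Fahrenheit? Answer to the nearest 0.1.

The 2 K change is an interval; Kelvin and Celsius degrees are the same size, so ΔC = +2°C.
Final Celsius temperature: 834.9000 + 2.0000 = 836.9000°C.
In Fahrenheit: 836.9000 × 1.8 + 32 = 1538.4°F.

1538.4°F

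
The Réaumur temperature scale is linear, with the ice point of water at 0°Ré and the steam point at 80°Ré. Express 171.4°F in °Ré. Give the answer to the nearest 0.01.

61.96°Ré

First in Celsius: (171.4 - 32) × 5/9 = 77.4444°C.
Linearly onto the Réaumur scale: 0 + (77.4444 / 100) × (80 - 0) = 61.96°Ré.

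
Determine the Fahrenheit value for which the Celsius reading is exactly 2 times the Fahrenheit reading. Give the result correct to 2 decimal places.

Let F be the Fahrenheit reading. The Celsius reading is C = 5/9·F - 17.7778.
Require C = 2·F: 5/9·F - 17.7778 = 2·F.
(-13/9)·F = 17.7778  ⇒  F = -12.31.

-12.31°F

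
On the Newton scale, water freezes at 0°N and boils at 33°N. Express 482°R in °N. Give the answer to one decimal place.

First in Celsius: (482 - 491.67) × 5/9 = -5.3722°C.
Linearly onto the Newton scale: 0 + (-5.3722 / 100) × (33 - 0) = -1.8°N.

-1.8°N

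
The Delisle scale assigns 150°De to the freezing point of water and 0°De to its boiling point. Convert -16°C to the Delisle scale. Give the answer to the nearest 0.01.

174.00°De

Linearly onto the Delisle scale: 150 + (-16.0000 / 100) × (0 - 150) = 174.00°De.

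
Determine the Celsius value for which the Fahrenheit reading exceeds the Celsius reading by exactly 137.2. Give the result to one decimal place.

Let C be the Celsius reading. The Fahrenheit reading is F = 1.8·C + 32.
Require F - C = 137.2: (0.8)·C + 32 = 137.2.
C = (137.2 - 32) / (0.8) = 131.5.

131.5°C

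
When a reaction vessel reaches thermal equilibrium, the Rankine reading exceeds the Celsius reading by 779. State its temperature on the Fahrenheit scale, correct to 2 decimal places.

678.49°F

Let x be the Celsius reading; then the Rankine reading is 1.8·x + 491.67.
(1.8·x + 491.67) - x = 779  ⇒  (0.8)·x = 287.33  ⇒  x = 359.1625°C.
In Fahrenheit: 359.1625 × 1.8 + 32 = 678.49°F.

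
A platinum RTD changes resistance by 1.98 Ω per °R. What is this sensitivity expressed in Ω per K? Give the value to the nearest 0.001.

The quantity depends on a temperature interval, so only the ratio of degree sizes applies; the offset between the scales is irrelevant.
A change of 1 K is a change of 1.8°R, so per K the value is 1.98 × 1.8 = 3.564.

3.564 Ω per K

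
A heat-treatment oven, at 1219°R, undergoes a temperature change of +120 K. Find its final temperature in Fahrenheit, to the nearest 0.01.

975.33°F

Initial temperature in Celsius: (1219 - 491.67) × 5/9 = 404.0722°C.
The 120 K change is an interval; Kelvin and Celsius degrees are the same size, so ΔC = +120°C.
Final Celsius temperature: 404.0722 + 120.0000 = 524.0722°C.
In Fahrenheit: 524.0722 × 1.8 + 32 = 975.33°F.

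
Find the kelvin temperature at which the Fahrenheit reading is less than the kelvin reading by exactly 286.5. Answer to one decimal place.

Let K be the kelvin reading. The Fahrenheit reading is F = 1.8·K - 459.67.
Require F - K = -286.5: (0.8)·K - 459.67 = -286.5.
K = (-286.5 + 459.67) / (0.8) = 216.5.

216.5 K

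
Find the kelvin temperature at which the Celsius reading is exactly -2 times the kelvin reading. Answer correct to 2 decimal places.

91.05 K

Let K be the kelvin reading. The Celsius reading is C = 1·K - 273.15.
Require C = -2·K: 1·K - 273.15 = -2·K.
(3)·K = 273.15  ⇒  K = 91.05.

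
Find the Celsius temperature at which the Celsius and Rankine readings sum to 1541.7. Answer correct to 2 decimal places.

Let C be the Celsius reading. The Rankine reading is R = 1.8·C + 491.67.
Require C + R = 1541.7: (2.8)·C + 491.67 = 1541.7.
C = (1541.7 - 491.67) / (2.8) = 375.01.

375.01°C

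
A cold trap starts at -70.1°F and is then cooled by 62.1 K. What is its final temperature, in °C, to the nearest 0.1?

Initial temperature in Celsius: (-70.1 - 32) × 5/9 = -56.7222°C.
The 62.1 K change is an interval; Kelvin and Celsius degrees are the same size, so ΔC = -62.1°C.
Final Celsius temperature: -56.7222 - 62.1000 = -118.8222°C.

-118.8°C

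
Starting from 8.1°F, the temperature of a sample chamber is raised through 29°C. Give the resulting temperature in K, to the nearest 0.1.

288.9 K

Initial temperature in Celsius: (8.1 - 32) × 5/9 = -13.2778°C.
Final Celsius temperature: -13.2778 + 29.0000 = 15.7222°C.
In kelvin: 15.7222 + 273.15 = 288.9 K.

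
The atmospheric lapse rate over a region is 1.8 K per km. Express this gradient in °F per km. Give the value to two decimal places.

Since only a temperature interval is involved, the additive offset between the scales drops out.
A change of 1 K is a change of 1.8°F, so 1.8 × 1.8 = 3.24.

3.24 °F/km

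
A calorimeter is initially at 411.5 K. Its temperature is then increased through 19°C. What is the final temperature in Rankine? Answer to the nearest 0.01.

774.90°R

Initial temperature in Celsius: 411.5 - 273.15 = 138.3500°C.
Final Celsius temperature: 138.3500 + 19.0000 = 157.3500°C.
In Rankine: 157.3500 × 1.8 + 491.67 = 774.90°R.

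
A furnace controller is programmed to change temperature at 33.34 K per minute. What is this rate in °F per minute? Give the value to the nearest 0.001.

Since only a temperature interval is involved, the additive offset between the scales drops out.
A change of 1 K is a change of 1.8°F, so 33.34 × 1.8 = 60.012.

60.012 °F/minute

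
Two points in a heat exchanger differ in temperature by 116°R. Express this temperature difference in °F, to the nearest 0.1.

116.0°F

Rankine and Fahrenheit degrees are the same size, so the interval is unchanged: 116.0.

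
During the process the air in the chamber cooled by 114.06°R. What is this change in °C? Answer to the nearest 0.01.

63.37°C

Only the scale ratio 5/9 matters for a change in temperature.
114.06 × 5/9 = 63.37.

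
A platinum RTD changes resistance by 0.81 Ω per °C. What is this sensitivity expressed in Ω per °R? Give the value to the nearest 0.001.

The quantity depends on a temperature interval, so only the ratio of degree sizes applies; the offset between the scales is irrelevant.
A change of 1°R is a change of 5/9°C, so per °R the value is 0.81 × 5/9 = 0.450.

0.450 Ω per °R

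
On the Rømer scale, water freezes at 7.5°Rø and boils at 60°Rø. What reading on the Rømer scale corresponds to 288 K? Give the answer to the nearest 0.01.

First in Celsius: 288 - 273.15 = 14.8500°C.
Linearly onto the Rømer scale: 7.5 + (14.8500 / 100) × (60 - 7.5) = 15.30°Rø.

15.30°Rø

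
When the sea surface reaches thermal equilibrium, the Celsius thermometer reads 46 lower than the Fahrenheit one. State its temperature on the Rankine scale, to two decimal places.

523.17°R

Let x be the Fahrenheit reading; then the Celsius reading is 5/9·x - 17.7778.
(5/9·x - 17.7778) - x = -46  ⇒  (-4/9)·x = -28.2222  ⇒  x = 63.5000°F.
In Celsius: (63.5 - 32) × 5/9 = 17.5000°C.
In Rankine: 17.5000 × 1.8 + 491.67 = 523.17°R.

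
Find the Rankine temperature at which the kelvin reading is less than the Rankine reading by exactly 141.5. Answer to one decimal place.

Let R be the Rankine reading. The kelvin reading is K = 5/9·R.
Require K - R = -141.5: (-4/9)·R = -141.5.
R = (-141.5) / (-4/9) = 318.4.

318.4°R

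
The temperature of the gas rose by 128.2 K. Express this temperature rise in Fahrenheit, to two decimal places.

230.76°F

For a temperature interval the offset drops out; only the factor 1.8 applies.
128.2 × 1.8 = 230.76.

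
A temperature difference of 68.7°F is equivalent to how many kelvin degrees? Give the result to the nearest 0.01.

38.17 K

An interval of 1°F corresponds to 5/9 K.
68.7 × 5/9 = 38.17.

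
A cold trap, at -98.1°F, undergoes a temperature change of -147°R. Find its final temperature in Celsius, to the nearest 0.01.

Initial temperature in Celsius: (-98.1 - 32) × 5/9 = -72.2778°C.
The 147°R change is an interval, so only the factor 5/9 applies: -147 × 5/9 = -81.6667°C.
Final Celsius temperature: -72.2778 - 81.6667 = -153.9444°C.

-153.94°C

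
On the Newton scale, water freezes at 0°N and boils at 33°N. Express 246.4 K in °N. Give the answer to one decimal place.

-8.8°N

First in Celsius: 246.4 - 273.15 = -26.7500°C.
Linearly onto the Newton scale: 0 + (-26.7500 / 100) × (33 - 0) = -8.8°N.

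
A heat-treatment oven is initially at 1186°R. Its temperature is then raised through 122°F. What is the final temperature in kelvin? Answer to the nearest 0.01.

Initial temperature in Celsius: (1186 - 491.67) × 5/9 = 385.7389°C.
The 122°F change is an interval, so only the factor 5/9 applies: +122 × 5/9 = +67.7778°C.
Final Celsius temperature: 385.7389 + 67.7778 = 453.5167°C.
In kelvin: 453.5167 + 273.15 = 726.67 K.

726.67 K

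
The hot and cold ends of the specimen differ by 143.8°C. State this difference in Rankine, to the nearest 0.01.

258.84°R

For a temperature interval the offset drops out; only the factor 1.8 applies.
143.8 × 1.8 = 258.84.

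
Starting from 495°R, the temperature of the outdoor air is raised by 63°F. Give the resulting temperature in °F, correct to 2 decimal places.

98.33°F

Initial temperature in Celsius: (495 - 491.67) × 5/9 = 1.8500°C.
The 63°F change is an interval, so only the factor 5/9 applies: +63 × 5/9 = +35.0000°C.
Final Celsius temperature: 1.8500 + 35.0000 = 36.8500°C.
In Fahrenheit: 36.8500 × 1.8 + 32 = 98.33°F.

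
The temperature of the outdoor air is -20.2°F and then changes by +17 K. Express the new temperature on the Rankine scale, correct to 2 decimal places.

Initial temperature in Celsius: (-20.2 - 32) × 5/9 = -29.0000°C.
The 17 K change is an interval; Kelvin and Celsius degrees are the same size, so ΔC = +17°C.
Final Celsius temperature: -29.0000 + 17.0000 = -12.0000°C.
In Rankine: -12.0000 × 1.8 + 491.67 = 470.07°R.

470.07°R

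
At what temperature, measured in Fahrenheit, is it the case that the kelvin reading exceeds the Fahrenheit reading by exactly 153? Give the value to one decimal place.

230.3°F

Let F be the Fahrenheit reading. The kelvin reading is K = 5/9·F + 255.372.
Require K - F = 153: (-4/9)·F + 255.372 = 153.
F = (153 - 255.372) / (-4/9) = 230.3.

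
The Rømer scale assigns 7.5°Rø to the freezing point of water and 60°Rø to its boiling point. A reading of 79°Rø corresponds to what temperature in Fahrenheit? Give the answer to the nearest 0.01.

277.14°F

Linear interpolation between the fixed points: C = (79 - 7.5) × 100 / (60 - 7.5) = 136.1905°C.
Then 136.1905 × 1.8 + 32 = 277.14°F.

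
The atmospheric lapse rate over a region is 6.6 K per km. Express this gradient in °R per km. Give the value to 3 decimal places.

11.880 °R/km

The quantity depends on a temperature interval, so only the ratio of degree sizes applies; the offset between the scales is irrelevant.
A change of 1 K is a change of 1.8°R, so 6.6 × 1.8 = 11.880.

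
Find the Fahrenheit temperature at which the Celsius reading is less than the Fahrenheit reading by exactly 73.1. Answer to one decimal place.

124.5°F

Let F be the Fahrenheit reading. The Celsius reading is C = 5/9·F - 17.7778.
Require C - F = -73.1: (-4/9)·F - 17.7778 = -73.1.
F = (-73.1 + 17.7778) / (-4/9) = 124.5.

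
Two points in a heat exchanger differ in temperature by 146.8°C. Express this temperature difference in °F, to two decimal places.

An interval of 1°C corresponds to 1.8°F.
146.8 × 1.8 = 264.24.

264.24°F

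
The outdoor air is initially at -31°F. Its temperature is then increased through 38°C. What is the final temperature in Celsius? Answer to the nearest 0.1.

3.0°C

Initial temperature in Celsius: (-31 - 32) × 5/9 = -35.0000°C.
Final Celsius temperature: -35.0000 + 38.0000 = 3.0000°C.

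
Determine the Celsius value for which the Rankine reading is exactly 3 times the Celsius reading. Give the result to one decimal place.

409.7°C

Let C be the Celsius reading. The Rankine reading is R = 1.8·C + 491.67.
Require R = 3·C: 1.8·C + 491.67 = 3·C.
(-1.2)·C = -491.67  ⇒  C = 409.7.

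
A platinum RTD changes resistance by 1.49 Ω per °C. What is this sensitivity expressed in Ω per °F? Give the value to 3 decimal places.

The quantity depends on a temperature interval, so only the ratio of degree sizes applies; the offset between the scales is irrelevant.
A change of 1°F is a change of 5/9°C, so per °F the value is 1.49 × 5/9 = 0.828.

0.828 Ω per °F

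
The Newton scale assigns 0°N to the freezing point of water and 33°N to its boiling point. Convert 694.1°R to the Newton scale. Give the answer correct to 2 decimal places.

37.11°N

First in Celsius: (694.1 - 491.67) × 5/9 = 112.4611°C.
Linearly onto the Newton scale: 0 + (112.4611 / 100) × (33 - 0) = 37.11°N.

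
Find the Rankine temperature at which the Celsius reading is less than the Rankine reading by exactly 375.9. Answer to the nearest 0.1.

Let R be the Rankine reading. The Celsius reading is C = 5/9·R - 273.15.
Require C - R = -375.9: (-4/9)·R - 273.15 = -375.9.
R = (-375.9 + 273.15) / (-4/9) = 231.2.

231.2°R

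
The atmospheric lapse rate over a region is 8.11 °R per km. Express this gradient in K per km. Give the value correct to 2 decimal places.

4.51 K/km

Since only a temperature interval is involved, the additive offset between the scales drops out.
A change of 1°R is a change of 5/9 K, so 8.11 × 5/9 = 4.51.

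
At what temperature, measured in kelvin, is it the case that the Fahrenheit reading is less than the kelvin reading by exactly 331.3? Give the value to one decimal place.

160.5 K

Let K be the kelvin reading. The Fahrenheit reading is F = 1.8·K - 459.67.
Require F - K = -331.3: (0.8)·K - 459.67 = -331.3.
K = (-331.3 + 459.67) / (0.8) = 160.5.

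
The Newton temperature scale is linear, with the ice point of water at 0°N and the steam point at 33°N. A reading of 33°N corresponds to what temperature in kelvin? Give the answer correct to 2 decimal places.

Linear interpolation between the fixed points: C = (33 - 0) × 100 / (33 - 0) = 100.0000°C.
Then 100.0000 + 273.15 = 373.15 K.

373.15 K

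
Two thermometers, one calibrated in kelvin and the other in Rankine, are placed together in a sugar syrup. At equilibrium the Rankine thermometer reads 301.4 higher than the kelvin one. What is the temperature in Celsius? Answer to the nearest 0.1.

Let x be the kelvin reading; then the Rankine reading is 1.8·x.
(1.8·x) - x = 301.4  ⇒  (0.8)·x = 301.4  ⇒  x = 376.7500 K.
In Celsius: 376.75 - 273.15 = 103.6°C.

103.6°C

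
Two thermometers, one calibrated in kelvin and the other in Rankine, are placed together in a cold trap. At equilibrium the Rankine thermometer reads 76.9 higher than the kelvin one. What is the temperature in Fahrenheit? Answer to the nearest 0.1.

-286.6°F

Let x be the kelvin reading; then the Rankine reading is 1.8·x.
(1.8·x) - x = 76.9  ⇒  (0.8)·x = 76.9  ⇒  x = 96.1250 K.
In Celsius: 96.125 - 273.15 = -177.0250°C.
In Fahrenheit: -177.0250 × 1.8 + 32 = -286.6°F.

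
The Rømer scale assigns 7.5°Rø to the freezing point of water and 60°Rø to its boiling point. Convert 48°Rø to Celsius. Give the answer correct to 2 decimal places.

77.14°C

Linear interpolation between the fixed points: C = (48 - 7.5) × 100 / (60 - 7.5) = 77.1429°C.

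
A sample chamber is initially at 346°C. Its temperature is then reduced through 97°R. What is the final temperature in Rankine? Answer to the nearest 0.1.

1017.5°R

The 97°R change is an interval, so only the factor 5/9 applies: -97 × 5/9 = -53.8889°C.
Final Celsius temperature: 346.0000 - 53.8889 = 292.1111°C.
In Rankine: 292.1111 × 1.8 + 491.67 = 1017.5°R.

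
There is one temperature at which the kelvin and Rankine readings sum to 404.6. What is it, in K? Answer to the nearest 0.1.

144.5 K

Let K be the kelvin reading. The Rankine reading is R = 1.8·K.
Require K + R = 404.6: (2.8)·K = 404.6.
K = (404.6) / (2.8) = 144.5.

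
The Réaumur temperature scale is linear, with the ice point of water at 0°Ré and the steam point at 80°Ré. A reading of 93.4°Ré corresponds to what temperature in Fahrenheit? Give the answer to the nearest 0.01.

Linear interpolation between the fixed points: C = (93.4 - 0) × 100 / (80 - 0) = 116.7500°C.
Then 116.7500 × 1.8 + 32 = 242.15°F.

242.15°F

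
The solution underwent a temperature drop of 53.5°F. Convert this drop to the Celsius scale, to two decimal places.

29.72°C

For a temperature interval the offset drops out; only the factor 5/9 applies.
53.5 × 5/9 = 29.72.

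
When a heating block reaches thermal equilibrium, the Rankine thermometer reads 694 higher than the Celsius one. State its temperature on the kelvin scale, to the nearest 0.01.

Let x be the Celsius reading; then the Rankine reading is 1.8·x + 491.67.
(1.8·x + 491.67) - x = 694  ⇒  (0.8)·x = 202.33  ⇒  x = 252.9125°C.
In kelvin: 252.9125 + 273.15 = 526.06 K.

526.06 K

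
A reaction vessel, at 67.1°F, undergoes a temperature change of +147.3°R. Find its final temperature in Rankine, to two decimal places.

Initial temperature in Celsius: (67.1 - 32) × 5/9 = 19.5000°C.
The 147.3°R change is an interval, so only the factor 5/9 applies: +147.3 × 5/9 = +81.8333°C.
Final Celsius temperature: 19.5000 + 81.8333 = 101.3333°C.
In Rankine: 101.3333 × 1.8 + 491.67 = 674.07°R.

674.07°R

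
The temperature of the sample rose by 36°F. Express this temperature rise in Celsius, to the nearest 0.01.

20.00°C

For a temperature interval the offset drops out; only the factor 5/9 applies.
36 × 5/9 = 20.00.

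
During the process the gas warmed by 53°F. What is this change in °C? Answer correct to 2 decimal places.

An interval of 1°F corresponds to 5/9°C.
53 × 5/9 = 29.44.

29.44°C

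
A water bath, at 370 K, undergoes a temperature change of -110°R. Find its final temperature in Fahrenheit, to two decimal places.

96.33°F

Initial temperature in Celsius: 370 - 273.15 = 96.8500°C.
The 110°R change is an interval, so only the factor 5/9 applies: -110 × 5/9 = -61.1111°C.
Final Celsius temperature: 96.8500 - 61.1111 = 35.7389°C.
In Fahrenheit: 35.7389 × 1.8 + 32 = 96.33°F.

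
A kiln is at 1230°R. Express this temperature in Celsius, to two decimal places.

In Celsius: (1230 - 491.67) × 5/9 = 410.1833°C.

410.18°C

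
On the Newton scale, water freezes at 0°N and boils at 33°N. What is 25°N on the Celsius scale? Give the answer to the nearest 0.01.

Linear interpolation between the fixed points: C = (25 - 0) × 100 / (33 - 0) = 75.7576°C.

75.76°C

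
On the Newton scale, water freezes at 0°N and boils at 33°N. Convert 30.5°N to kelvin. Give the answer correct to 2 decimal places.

365.57 K

Linear interpolation between the fixed points: C = (30.5 - 0) × 100 / (33 - 0) = 92.4242°C.
Then 92.4242 + 273.15 = 365.57 K.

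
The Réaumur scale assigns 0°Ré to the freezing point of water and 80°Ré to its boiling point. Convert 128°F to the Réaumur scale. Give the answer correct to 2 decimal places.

First in Celsius: (128 - 32) × 5/9 = 53.3333°C.
Linearly onto the Réaumur scale: 0 + (53.3333 / 100) × (80 - 0) = 42.67°Ré.

42.67°Ré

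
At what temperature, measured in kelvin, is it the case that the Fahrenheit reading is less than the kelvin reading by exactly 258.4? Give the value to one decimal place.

Let K be the kelvin reading. The Fahrenheit reading is F = 1.8·K - 459.67.
Require F - K = -258.4: (0.8)·K - 459.67 = -258.4.
K = (-258.4 + 459.67) / (0.8) = 251.6.

251.6 K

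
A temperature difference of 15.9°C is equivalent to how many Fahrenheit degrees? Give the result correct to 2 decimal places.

Only the scale ratio 1.8 matters for a change in temperature.
15.9 × 1.8 = 28.62.

28.62°F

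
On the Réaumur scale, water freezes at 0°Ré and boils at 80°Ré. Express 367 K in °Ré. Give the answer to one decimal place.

First in Celsius: 367 - 273.15 = 93.8500°C.
Linearly onto the Réaumur scale: 0 + (93.8500 / 100) × (80 - 0) = 75.1°Ré.

75.1°Ré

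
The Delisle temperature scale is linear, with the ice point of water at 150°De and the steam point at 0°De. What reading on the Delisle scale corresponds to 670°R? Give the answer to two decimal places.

1.39°De

First in Celsius: (670 - 491.67) × 5/9 = 99.0722°C.
Linearly onto the Delisle scale: 150 + (99.0722 / 100) × (0 - 150) = 1.39°De.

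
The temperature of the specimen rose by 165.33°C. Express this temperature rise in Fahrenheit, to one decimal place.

Only the scale ratio 1.8 matters for a change in temperature.
165.33 × 1.8 = 297.6.

297.6°F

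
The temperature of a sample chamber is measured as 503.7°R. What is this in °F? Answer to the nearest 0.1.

44.0°F

In Celsius: (503.7 - 491.67) × 5/9 = 6.6833°C.
In Fahrenheit: 6.6833 × 1.8 + 32 = 44.0°F.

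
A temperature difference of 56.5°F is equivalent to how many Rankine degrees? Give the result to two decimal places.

56.50°R

Fahrenheit and Rankine degrees are the same size, so the interval is unchanged: 56.50.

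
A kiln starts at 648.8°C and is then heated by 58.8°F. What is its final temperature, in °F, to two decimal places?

The 58.8°F change is an interval, so only the factor 5/9 applies: +58.8 × 5/9 = +32.6667°C.
Final Celsius temperature: 648.8000 + 32.6667 = 681.4667°C.
In Fahrenheit: 681.4667 × 1.8 + 32 = 1258.64°F.

1258.64°F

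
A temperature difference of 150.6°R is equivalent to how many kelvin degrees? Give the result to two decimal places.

83.67 K

An interval of 1°R corresponds to 5/9 K.
150.6 × 5/9 = 83.67.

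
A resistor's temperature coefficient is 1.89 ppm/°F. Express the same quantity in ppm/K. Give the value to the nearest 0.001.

3.402 ppm/K

The quantity depends on a temperature interval, so only the ratio of degree sizes applies; the offset between the scales is irrelevant.
A change of 1 K is a change of 1.8°F, so per K the value is 1.89 × 1.8 = 3.402.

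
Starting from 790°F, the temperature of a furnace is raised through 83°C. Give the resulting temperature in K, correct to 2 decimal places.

777.26 K

Initial temperature in Celsius: (790 - 32) × 5/9 = 421.1111°C.
Final Celsius temperature: 421.1111 + 83.0000 = 504.1111°C.
In kelvin: 504.1111 + 273.15 = 777.26 K.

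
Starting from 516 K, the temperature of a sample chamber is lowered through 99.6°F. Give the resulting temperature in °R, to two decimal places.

Initial temperature in Celsius: 516 - 273.15 = 242.8500°C.
The 99.6°F change is an interval, so only the factor 5/9 applies: -99.6 × 5/9 = -55.3333°C.
Final Celsius temperature: 242.8500 - 55.3333 = 187.5167°C.
In Rankine: 187.5167 × 1.8 + 491.67 = 829.20°R.

829.20°R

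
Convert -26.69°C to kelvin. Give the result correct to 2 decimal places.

In kelvin: -26.6900 + 273.15 = 246.46 K.

246.46 K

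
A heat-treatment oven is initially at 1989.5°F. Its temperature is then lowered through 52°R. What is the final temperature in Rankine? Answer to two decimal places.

Initial temperature in Celsius: (1989.5 - 32) × 5/9 = 1087.5000°C.
The 52°R change is an interval, so only the factor 5/9 applies: -52 × 5/9 = -28.8889°C.
Final Celsius temperature: 1087.5000 - 28.8889 = 1058.6111°C.
In Rankine: 1058.6111 × 1.8 + 491.67 = 2397.17°R.

2397.17°R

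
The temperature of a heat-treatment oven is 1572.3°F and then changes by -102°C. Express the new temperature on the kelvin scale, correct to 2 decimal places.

1026.87 K

Initial temperature in Celsius: (1572.3 - 32) × 5/9 = 855.7222°C.
Final Celsius temperature: 855.7222 - 102.0000 = 753.7222°C.
In kelvin: 753.7222 + 273.15 = 1026.87 K.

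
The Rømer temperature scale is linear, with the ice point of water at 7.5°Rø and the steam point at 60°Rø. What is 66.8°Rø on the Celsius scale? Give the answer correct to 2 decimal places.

Linear interpolation between the fixed points: C = (66.8 - 7.5) × 100 / (60 - 7.5) = 112.9524°C.

112.95°C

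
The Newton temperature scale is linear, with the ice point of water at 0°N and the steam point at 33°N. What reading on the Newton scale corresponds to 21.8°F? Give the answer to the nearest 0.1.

-1.9°N

First in Celsius: (21.8 - 32) × 5/9 = -5.6667°C.
Linearly onto the Newton scale: 0 + (-5.6667 / 100) × (33 - 0) = -1.9°N.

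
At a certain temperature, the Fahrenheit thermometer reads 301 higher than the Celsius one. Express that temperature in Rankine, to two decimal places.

1096.92°R

Let x be the Celsius reading; then the Fahrenheit reading is 1.8·x + 32.
(1.8·x + 32) - x = 301  ⇒  (0.8)·x = 269  ⇒  x = 336.2500°C.
In Rankine: 336.2500 × 1.8 + 491.67 = 1096.92°R.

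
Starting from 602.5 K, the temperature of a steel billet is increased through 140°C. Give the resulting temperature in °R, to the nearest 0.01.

Initial temperature in Celsius: 602.5 - 273.15 = 329.3500°C.
Final Celsius temperature: 329.3500 + 140.0000 = 469.3500°C.
In Rankine: 469.3500 × 1.8 + 491.67 = 1336.50°R.

1336.50°R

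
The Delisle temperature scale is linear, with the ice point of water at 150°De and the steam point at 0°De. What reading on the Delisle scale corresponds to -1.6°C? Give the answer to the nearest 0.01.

152.40°De

Linearly onto the Delisle scale: 150 + (-1.6000 / 100) × (0 - 150) = 152.40°De.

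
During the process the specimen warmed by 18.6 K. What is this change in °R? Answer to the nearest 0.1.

For a temperature interval the offset drops out; only the factor 1.8 applies.
18.6 × 1.8 = 33.5.

33.5°R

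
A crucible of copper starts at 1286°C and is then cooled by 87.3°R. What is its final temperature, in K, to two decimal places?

1510.65 K

The 87.3°R change is an interval, so only the factor 5/9 applies: -87.3 × 5/9 = -48.5000°C.
Final Celsius temperature: 1286.0000 - 48.5000 = 1237.5000°C.
In kelvin: 1237.5000 + 273.15 = 1510.65 K.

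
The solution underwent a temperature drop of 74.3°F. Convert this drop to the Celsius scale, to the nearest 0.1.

41.3°C

For a temperature interval the offset drops out; only the factor 5/9 applies.
74.3 × 5/9 = 41.3.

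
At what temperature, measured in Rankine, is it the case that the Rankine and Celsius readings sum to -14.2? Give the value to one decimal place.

166.5°R

Let R be the Rankine reading. The Celsius reading is C = 5/9·R - 273.15.
Require R + C = -14.2: (14/9)·R - 273.15 = -14.2.
R = (-14.2 + 273.15) / (14/9) = 166.5.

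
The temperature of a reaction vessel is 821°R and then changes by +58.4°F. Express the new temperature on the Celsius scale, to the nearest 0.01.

Initial temperature in Celsius: (821 - 491.67) × 5/9 = 182.9611°C.
The 58.4°F change is an interval, so only the factor 5/9 applies: +58.4 × 5/9 = +32.4444°C.
Final Celsius temperature: 182.9611 + 32.4444 = 215.4056°C.

215.41°C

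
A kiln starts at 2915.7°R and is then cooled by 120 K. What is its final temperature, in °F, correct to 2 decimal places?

Initial temperature in Celsius: (2915.7 - 491.67) × 5/9 = 1346.6833°C.
The 120 K change is an interval; Kelvin and Celsius degrees are the same size, so ΔC = -120°C.
Final Celsius temperature: 1346.6833 - 120.0000 = 1226.6833°C.
In Fahrenheit: 1226.6833 × 1.8 + 32 = 2240.03°F.

2240.03°F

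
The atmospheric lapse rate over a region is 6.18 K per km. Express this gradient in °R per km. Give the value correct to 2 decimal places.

The quantity depends on a temperature interval, so only the ratio of degree sizes applies; the offset between the scales is irrelevant.
A change of 1 K is a change of 1.8°R, so 6.18 × 1.8 = 11.12.

11.12 °R/km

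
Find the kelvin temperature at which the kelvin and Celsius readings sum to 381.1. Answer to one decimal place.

327.1 K

Let K be the kelvin reading. The Celsius reading is C = 1·K - 273.15.
Require K + C = 381.1: (2)·K - 273.15 = 381.1.
K = (381.1 + 273.15) / (2) = 327.1.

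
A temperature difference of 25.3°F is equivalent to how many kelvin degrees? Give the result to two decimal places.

14.06 K

An interval of 1°F corresponds to 5/9 K.
25.3 × 5/9 = 14.06.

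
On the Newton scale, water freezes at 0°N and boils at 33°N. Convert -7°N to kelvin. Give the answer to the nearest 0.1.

Linear interpolation between the fixed points: C = (-7 - 0) × 100 / (33 - 0) = -21.2121°C.
Then -21.2121 + 273.15 = 251.9 K.

251.9 K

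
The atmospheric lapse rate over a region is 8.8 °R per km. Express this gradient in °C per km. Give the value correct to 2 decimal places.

Since only a temperature interval is involved, the additive offset between the scales drops out.
A change of 1°R is a change of 5/9°C, so 8.8 × 5/9 = 4.89.

4.89 °C/km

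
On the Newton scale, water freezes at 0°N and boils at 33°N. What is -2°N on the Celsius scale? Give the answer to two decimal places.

Linear interpolation between the fixed points: C = (-2 - 0) × 100 / (33 - 0) = -6.0606°C.

-6.06°C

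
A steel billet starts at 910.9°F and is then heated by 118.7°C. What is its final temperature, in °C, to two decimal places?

606.98°C

Initial temperature in Celsius: (910.9 - 32) × 5/9 = 488.2778°C.
Final Celsius temperature: 488.2778 + 118.7000 = 606.9778°C.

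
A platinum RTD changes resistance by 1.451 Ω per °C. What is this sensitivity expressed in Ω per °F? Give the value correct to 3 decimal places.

Since only a temperature interval is involved, the additive offset between the scales drops out.
A change of 1°F is a change of 5/9°C, so per °F the value is 1.451 × 5/9 = 0.806.

0.806 Ω per °F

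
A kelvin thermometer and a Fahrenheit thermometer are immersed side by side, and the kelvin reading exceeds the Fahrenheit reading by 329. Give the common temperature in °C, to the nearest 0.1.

Let x be the kelvin reading; then the Fahrenheit reading is 1.8·x - 459.67.
(1.8·x - 459.67) - x = -329  ⇒  (0.8)·x = 130.67  ⇒  x = 163.3375 K.
In Celsius: 163.3375 - 273.15 = -109.8°C.

-109.8°C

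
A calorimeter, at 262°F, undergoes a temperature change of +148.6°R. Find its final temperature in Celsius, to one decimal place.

210.3°C

Initial temperature in Celsius: (262 - 32) × 5/9 = 127.7778°C.
The 148.6°R change is an interval, so only the factor 5/9 applies: +148.6 × 5/9 = +82.5556°C.
Final Celsius temperature: 127.7778 + 82.5556 = 210.3333°C.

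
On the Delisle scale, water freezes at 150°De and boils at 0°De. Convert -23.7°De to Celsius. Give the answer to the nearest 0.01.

115.80°C

Linear interpolation between the fixed points: C = (-23.7 - 150) × 100 / (0 - 150) = 115.8000°C.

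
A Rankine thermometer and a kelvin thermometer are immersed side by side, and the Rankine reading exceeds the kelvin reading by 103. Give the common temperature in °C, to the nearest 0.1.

Let x be the Rankine reading; then the kelvin reading is 5/9·x.
(5/9·x) - x = -103  ⇒  (-4/9)·x = -103  ⇒  x = 231.7500°R.
In Celsius: (231.75 - 491.67) × 5/9 = -144.4°C.

-144.4°C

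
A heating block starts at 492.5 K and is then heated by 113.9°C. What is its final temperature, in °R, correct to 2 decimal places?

Initial temperature in Celsius: 492.5 - 273.15 = 219.3500°C.
Final Celsius temperature: 219.3500 + 113.9000 = 333.2500°C.
In Rankine: 333.2500 × 1.8 + 491.67 = 1091.52°R.

1091.52°R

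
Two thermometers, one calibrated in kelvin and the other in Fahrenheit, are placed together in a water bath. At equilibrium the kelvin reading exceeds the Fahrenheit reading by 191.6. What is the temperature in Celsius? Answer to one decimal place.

61.9°C

Let x be the kelvin reading; then the Fahrenheit reading is 1.8·x - 459.67.
(1.8·x - 459.67) - x = -191.6  ⇒  (0.8)·x = 268.07  ⇒  x = 335.0875 K.
In Celsius: 335.0875 - 273.15 = 61.9°C.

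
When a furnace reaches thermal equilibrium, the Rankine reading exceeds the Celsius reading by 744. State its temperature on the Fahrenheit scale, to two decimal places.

599.74°F

Let x be the Celsius reading; then the Rankine reading is 1.8·x + 491.67.
(1.8·x + 491.67) - x = 744  ⇒  (0.8)·x = 252.33  ⇒  x = 315.4125°C.
In Fahrenheit: 315.4125 × 1.8 + 32 = 599.74°F.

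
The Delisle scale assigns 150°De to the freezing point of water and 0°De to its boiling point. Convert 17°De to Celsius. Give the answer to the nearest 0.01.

88.67°C

Linear interpolation between the fixed points: C = (17 - 150) × 100 / (0 - 150) = 88.6667°C.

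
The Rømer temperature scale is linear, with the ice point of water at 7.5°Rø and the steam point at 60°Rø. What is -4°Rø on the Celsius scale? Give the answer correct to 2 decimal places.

-21.90°C

Linear interpolation between the fixed points: C = (-4 - 7.5) × 100 / (60 - 7.5) = -21.9048°C.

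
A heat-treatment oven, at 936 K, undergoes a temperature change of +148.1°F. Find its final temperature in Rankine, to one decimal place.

Initial temperature in Celsius: 936 - 273.15 = 662.8500°C.
The 148.1°F change is an interval, so only the factor 5/9 applies: +148.1 × 5/9 = +82.2778°C.
Final Celsius temperature: 662.8500 + 82.2778 = 745.1278°C.
In Rankine: 745.1278 × 1.8 + 491.67 = 1832.9°R.

1832.9°R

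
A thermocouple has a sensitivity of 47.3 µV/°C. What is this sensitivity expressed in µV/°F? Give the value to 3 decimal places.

Since only a temperature interval is involved, the additive offset between the scales drops out.
A change of 1°F is a change of 5/9°C, so per °F the value is 47.3 × 5/9 = 26.278.

26.278 µV/°F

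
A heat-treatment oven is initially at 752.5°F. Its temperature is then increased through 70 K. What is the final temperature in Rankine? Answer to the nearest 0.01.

1338.17°R

Initial temperature in Celsius: (752.5 - 32) × 5/9 = 400.2778°C.
The 70 K change is an interval; Kelvin and Celsius degrees are the same size, so ΔC = +70°C.
Final Celsius temperature: 400.2778 + 70.0000 = 470.2778°C.
In Rankine: 470.2778 × 1.8 + 491.67 = 1338.17°R.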